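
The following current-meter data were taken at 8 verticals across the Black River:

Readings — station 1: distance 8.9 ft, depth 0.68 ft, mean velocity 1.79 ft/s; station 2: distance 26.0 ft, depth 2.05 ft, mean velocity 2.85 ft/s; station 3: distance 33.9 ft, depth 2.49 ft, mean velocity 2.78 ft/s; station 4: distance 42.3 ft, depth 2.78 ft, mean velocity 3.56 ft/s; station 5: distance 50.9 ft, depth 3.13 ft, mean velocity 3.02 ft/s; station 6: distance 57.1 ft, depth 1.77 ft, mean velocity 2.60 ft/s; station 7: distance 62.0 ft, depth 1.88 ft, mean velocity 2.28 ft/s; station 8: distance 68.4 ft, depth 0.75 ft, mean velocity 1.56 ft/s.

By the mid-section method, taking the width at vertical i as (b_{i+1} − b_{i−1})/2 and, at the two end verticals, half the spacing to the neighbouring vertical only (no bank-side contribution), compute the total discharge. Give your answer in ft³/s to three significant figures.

347 ft³/s

w_1 = (26.0 − 8.9)/2 = 8.55 ft; q_1 = 1.79 × 0.68 × 8.55 = 10.41 ft³/s
w_2 = (33.9 − 8.9)/2 = 12.5 ft; q_2 = 2.85 × 2.05 × 12.5 = 73.03 ft³/s
w_3 = (42.3 − 26.0)/2 = 8.15 ft; q_3 = 2.78 × 2.49 × 8.15 = 56.42 ft³/s
w_4 = (50.9 − 33.9)/2 = 8.5 ft; q_4 = 3.56 × 2.78 × 8.5 = 84.12 ft³/s
w_5 = (57.1 − 42.3)/2 = 7.4 ft; q_5 = 3.02 × 3.13 × 7.4 = 69.95 ft³/s
w_6 = (62.0 − 50.9)/2 = 5.55 ft; q_6 = 2.60 × 1.77 × 5.55 = 25.54 ft³/s
w_7 = (68.4 − 57.1)/2 = 5.65 ft; q_7 = 2.28 × 1.88 × 5.65 = 24.22 ft³/s
w_8 = (68.4 − 62.0)/2 = 3.2 ft; q_8 = 1.56 × 0.75 × 3.2 = 3.744 ft³/s
Q = Σ qᵢ = 347.4 ft³/s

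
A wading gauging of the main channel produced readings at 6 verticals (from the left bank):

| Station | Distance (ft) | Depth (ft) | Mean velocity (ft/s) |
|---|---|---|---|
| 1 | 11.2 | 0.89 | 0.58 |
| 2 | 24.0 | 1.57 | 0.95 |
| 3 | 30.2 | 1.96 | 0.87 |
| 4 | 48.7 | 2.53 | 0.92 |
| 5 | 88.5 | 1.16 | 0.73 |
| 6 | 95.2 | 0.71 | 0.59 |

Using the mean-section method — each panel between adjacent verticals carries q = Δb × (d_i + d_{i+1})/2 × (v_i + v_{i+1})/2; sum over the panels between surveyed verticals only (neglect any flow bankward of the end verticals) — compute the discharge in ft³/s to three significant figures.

124 ft³/s

Panel 1-2: Δb = 12.8 ft, d̄ = (0.89+1.57)/2 = 1.23, v̄ = (0.58+0.95)/2 = 0.765 → q = 12.8×1.23×0.765 = 12.04 ft³/s
Panel 2-3: Δb = 6.2 ft, d̄ = (1.57+1.96)/2 = 1.765, v̄ = (0.95+0.87)/2 = 0.91 → q = 6.2×1.765×0.91 = 9.958 ft³/s
Panel 3-4: Δb = 18.5 ft, d̄ = (1.96+2.53)/2 = 2.245, v̄ = (0.87+0.92)/2 = 0.895 → q = 18.5×2.245×0.895 = 37.17 ft³/s
Panel 4-5: Δb = 39.8 ft, d̄ = (2.53+1.16)/2 = 1.845, v̄ = (0.92+0.73)/2 = 0.825 → q = 39.8×1.845×0.825 = 60.58 ft³/s
Panel 5-6: Δb = 6.7 ft, d̄ = (1.16+0.71)/2 = 0.935, v̄ = (0.73+0.59)/2 = 0.66 → q = 6.7×0.935×0.66 = 4.135 ft³/s
Q = Σ q = 123.9 ft³/s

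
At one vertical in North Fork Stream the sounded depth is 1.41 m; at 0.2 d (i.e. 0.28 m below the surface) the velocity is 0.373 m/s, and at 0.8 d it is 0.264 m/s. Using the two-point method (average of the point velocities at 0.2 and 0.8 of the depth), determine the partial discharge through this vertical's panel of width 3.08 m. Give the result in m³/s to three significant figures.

1.38 m³/s

v̄ = (0.373 + 0.264) / 2 = 0.3185 m/s
q = v̄ × d × w = 0.3185 × 1.41 × 3.08 = 1.383 m³/s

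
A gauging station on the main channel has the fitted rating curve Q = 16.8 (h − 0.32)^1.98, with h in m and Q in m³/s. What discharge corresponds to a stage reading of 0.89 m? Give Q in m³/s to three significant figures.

Q = 16.8 × (0.89 − 0.32)^1.98 = 16.8 × 0.57^1.98 = 5.520 m³/s

5.52 m³/s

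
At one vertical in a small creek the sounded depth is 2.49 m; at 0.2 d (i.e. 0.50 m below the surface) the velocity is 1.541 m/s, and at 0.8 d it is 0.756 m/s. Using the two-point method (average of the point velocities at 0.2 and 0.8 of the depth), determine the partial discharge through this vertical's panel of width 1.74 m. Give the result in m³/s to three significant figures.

v̄ = (1.541 + 0.756) / 2 = 1.149 m/s
q = v̄ × d × w = 1.149 × 2.49 × 1.74 = 4.976 m³/s

4.98 m³/s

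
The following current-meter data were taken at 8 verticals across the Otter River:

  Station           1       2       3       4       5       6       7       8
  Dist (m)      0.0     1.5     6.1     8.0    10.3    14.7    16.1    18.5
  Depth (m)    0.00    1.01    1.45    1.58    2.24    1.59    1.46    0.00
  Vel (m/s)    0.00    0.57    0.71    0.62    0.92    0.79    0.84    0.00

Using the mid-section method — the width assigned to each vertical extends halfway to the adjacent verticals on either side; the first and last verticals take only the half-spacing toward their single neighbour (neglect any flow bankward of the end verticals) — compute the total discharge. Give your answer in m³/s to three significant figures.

w_2 = (6.1 − 0.0)/2 = 3.05 m; q_2 = 0.57 × 1.01 × 3.05 = 1.756 m³/s
w_3 = (8.0 − 1.5)/2 = 3.25 m; q_3 = 0.71 × 1.45 × 3.25 = 3.346 m³/s
w_4 = (10.3 − 6.1)/2 = 2.1 m; q_4 = 0.62 × 1.58 × 2.1 = 2.057 m³/s
w_5 = (14.7 − 8.0)/2 = 3.35 m; q_5 = 0.92 × 2.24 × 3.35 = 6.904 m³/s
w_6 = (16.1 − 10.3)/2 = 2.9 m; q_6 = 0.79 × 1.59 × 2.9 = 3.643 m³/s
w_7 = (18.5 − 14.7)/2 = 1.9 m; q_7 = 0.84 × 1.46 × 1.9 = 2.330 m³/s
Stations 1, 8 contribute zero (depth or velocity is 0).
Q = Σ qᵢ = 20.04 m³/s

20.0 m³/s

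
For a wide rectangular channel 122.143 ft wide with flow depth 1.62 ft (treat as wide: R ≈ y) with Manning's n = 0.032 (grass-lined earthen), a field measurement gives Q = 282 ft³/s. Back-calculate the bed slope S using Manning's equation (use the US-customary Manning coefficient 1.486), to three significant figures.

A = b·y = 122.143 × 1.62 = 197.9 ft²
Wide channel: R ≈ y = 1.62 ft
S = (Q·n / (1.486·A·R^(2/3)))² = (282×0.032 / (1.486×197.9×1.379))² = 0.0004950

0.000495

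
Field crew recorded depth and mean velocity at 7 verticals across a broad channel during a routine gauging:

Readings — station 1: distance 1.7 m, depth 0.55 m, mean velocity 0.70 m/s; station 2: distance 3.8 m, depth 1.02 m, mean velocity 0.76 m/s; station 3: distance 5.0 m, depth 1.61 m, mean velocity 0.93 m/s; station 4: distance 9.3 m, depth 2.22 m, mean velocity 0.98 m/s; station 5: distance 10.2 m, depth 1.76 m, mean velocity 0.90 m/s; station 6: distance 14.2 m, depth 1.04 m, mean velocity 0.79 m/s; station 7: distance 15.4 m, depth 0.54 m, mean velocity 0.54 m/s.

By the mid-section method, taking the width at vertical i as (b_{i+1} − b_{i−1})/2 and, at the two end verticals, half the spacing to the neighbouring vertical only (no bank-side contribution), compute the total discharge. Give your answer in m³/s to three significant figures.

17.6 m³/s

w_1 = (3.8 − 1.7)/2 = 1.05 m; q_1 = 0.70 × 0.55 × 1.05 = 0.4043 m³/s
w_2 = (5.0 − 1.7)/2 = 1.65 m; q_2 = 0.76 × 1.02 × 1.65 = 1.279 m³/s
w_3 = (9.3 − 3.8)/2 = 2.75 m; q_3 = 0.93 × 1.61 × 2.75 = 4.118 m³/s
w_4 = (10.2 − 5.0)/2 = 2.6 m; q_4 = 0.98 × 2.22 × 2.6 = 5.657 m³/s
w_5 = (14.2 − 9.3)/2 = 2.45 m; q_5 = 0.90 × 1.76 × 2.45 = 3.881 m³/s
w_6 = (15.4 − 10.2)/2 = 2.6 m; q_6 = 0.79 × 1.04 × 2.6 = 2.136 m³/s
w_7 = (15.4 − 14.2)/2 = 0.6 m; q_7 = 0.54 × 0.54 × 0.6 = 0.1750 m³/s
Q = Σ qᵢ = 17.65 m³/s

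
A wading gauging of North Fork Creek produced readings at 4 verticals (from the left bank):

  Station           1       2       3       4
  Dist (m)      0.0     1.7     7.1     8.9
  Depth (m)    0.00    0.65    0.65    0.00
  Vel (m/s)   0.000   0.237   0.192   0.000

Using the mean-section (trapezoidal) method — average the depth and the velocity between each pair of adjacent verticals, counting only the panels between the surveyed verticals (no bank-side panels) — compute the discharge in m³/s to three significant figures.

0.875 m³/s

Panel 1-2: Δb = 1.7 m, d̄ = (0.00+0.65)/2 = 0.325, v̄ = (0.000+0.237)/2 = 0.1185 → q = 1.7×0.325×0.1185 = 0.06547 m³/s
Panel 2-3: Δb = 5.4 m, d̄ = (0.65+0.65)/2 = 0.65, v̄ = (0.237+0.192)/2 = 0.2145 → q = 5.4×0.65×0.2145 = 0.7529 m³/s
Panel 3-4: Δb = 1.8 m, d̄ = (0.65+0.00)/2 = 0.325, v̄ = (0.192+0.000)/2 = 0.096 → q = 1.8×0.325×0.096 = 0.05616 m³/s
Q = Σ q = 0.8745 m³/s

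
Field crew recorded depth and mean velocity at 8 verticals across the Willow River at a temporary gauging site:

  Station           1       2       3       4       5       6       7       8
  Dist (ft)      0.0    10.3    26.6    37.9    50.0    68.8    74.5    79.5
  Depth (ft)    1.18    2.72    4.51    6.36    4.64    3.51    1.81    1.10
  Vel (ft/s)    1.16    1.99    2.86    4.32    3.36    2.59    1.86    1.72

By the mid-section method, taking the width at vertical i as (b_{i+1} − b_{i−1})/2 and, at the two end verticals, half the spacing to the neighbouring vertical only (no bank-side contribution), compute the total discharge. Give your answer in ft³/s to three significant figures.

953 ft³/s

w_1 = (10.3 − 0.0)/2 = 5.15 ft; q_1 = 1.16 × 1.18 × 5.15 = 7.049 ft³/s
w_2 = (26.6 − 0.0)/2 = 13.3 ft; q_2 = 1.99 × 2.72 × 13.3 = 71.99 ft³/s
w_3 = (37.9 − 10.3)/2 = 13.8 ft; q_3 = 2.86 × 4.51 × 13.8 = 178.0 ft³/s
w_4 = (50.0 − 26.6)/2 = 11.7 ft; q_4 = 4.32 × 6.36 × 11.7 = 321.5 ft³/s
w_5 = (68.8 − 37.9)/2 = 15.45 ft; q_5 = 3.36 × 4.64 × 15.45 = 240.9 ft³/s
w_6 = (74.5 − 50.0)/2 = 12.25 ft; q_6 = 2.59 × 3.51 × 12.25 = 111.4 ft³/s
w_7 = (79.5 − 68.8)/2 = 5.35 ft; q_7 = 1.86 × 1.81 × 5.35 = 18.01 ft³/s
w_8 = (79.5 − 74.5)/2 = 2.5 ft; q_8 = 1.72 × 1.10 × 2.5 = 4.730 ft³/s
Q = Σ qᵢ = 953.5 ft³/s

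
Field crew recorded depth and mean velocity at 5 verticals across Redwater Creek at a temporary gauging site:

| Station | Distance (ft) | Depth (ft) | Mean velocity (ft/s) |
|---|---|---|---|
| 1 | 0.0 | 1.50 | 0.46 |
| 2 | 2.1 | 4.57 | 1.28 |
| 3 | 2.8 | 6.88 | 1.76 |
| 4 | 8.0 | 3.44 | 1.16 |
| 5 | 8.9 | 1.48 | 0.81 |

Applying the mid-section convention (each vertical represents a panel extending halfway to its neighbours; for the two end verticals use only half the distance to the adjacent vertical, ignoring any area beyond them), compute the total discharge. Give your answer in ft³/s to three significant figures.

57.3 ft³/s

w_1 = (2.1 − 0.0)/2 = 1.05 ft; q_1 = 0.46 × 1.50 × 1.05 = 0.7245 ft³/s
w_2 = (2.8 − 0.0)/2 = 1.4 ft; q_2 = 1.28 × 4.57 × 1.4 = 8.189 ft³/s
w_3 = (8.0 − 2.1)/2 = 2.95 ft; q_3 = 1.76 × 6.88 × 2.95 = 35.72 ft³/s
w_4 = (8.9 − 2.8)/2 = 3.05 ft; q_4 = 1.16 × 3.44 × 3.05 = 12.17 ft³/s
w_5 = (8.9 − 8.0)/2 = 0.45 ft; q_5 = 0.81 × 1.48 × 0.45 = 0.5395 ft³/s
Q = Σ qᵢ = 57.35 ft³/s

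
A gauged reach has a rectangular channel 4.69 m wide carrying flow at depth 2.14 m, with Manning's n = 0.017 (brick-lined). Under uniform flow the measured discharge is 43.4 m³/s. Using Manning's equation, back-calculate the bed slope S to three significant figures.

0.00465

A = b·y = 4.69 × 2.14 = 10.04 m²
P = b + 2y = 4.69 + 2×2.14 = 8.970 m
R = A/P = 10.04/8.970 = 1.119 m
S = (Q·n / (1·A·R^(2/3)))² = (43.4×0.017 / (1×10.04×1.078))² = 0.004652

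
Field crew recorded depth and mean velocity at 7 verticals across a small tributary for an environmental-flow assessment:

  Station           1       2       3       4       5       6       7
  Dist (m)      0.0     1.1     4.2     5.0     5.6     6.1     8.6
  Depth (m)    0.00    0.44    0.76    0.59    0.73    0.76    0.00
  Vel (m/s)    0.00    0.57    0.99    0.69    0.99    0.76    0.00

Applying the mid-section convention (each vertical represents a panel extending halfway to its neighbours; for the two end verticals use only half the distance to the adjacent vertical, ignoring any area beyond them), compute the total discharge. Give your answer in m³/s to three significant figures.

w_2 = (4.2 − 0.0)/2 = 2.1 m; q_2 = 0.57 × 0.44 × 2.1 = 0.5267 m³/s
w_3 = (5.0 − 1.1)/2 = 1.95 m; q_3 = 0.99 × 0.76 × 1.95 = 1.467 m³/s
w_4 = (5.6 − 4.2)/2 = 0.7 m; q_4 = 0.69 × 0.59 × 0.7 = 0.2850 m³/s
w_5 = (6.1 − 5.0)/2 = 0.55 m; q_5 = 0.99 × 0.73 × 0.55 = 0.3975 m³/s
w_6 = (8.6 − 5.6)/2 = 1.5 m; q_6 = 0.76 × 0.76 × 1.5 = 0.8664 m³/s
Stations 1, 7 contribute zero (depth or velocity is 0).
Q = Σ qᵢ = 3.543 m³/s

3.54 m³/s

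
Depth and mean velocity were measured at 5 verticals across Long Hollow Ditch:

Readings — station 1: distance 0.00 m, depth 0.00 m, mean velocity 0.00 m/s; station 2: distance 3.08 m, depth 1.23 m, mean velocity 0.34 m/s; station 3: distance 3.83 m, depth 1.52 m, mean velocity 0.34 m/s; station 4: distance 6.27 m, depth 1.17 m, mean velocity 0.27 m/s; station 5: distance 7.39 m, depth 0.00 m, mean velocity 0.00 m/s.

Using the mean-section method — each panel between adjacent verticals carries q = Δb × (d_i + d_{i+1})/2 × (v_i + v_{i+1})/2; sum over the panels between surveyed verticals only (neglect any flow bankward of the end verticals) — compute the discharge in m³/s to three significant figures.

1.76 m³/s

Panel 1-2: Δb = 3.08 m, d̄ = (0.00+1.23)/2 = 0.615, v̄ = (0.00+0.34)/2 = 0.17 → q = 3.08×0.615×0.17 = 0.3220 m³/s
Panel 2-3: Δb = 0.75 m, d̄ = (1.23+1.52)/2 = 1.375, v̄ = (0.34+0.34)/2 = 0.34 → q = 0.75×1.375×0.34 = 0.3506 m³/s
Panel 3-4: Δb = 2.44 m, d̄ = (1.52+1.17)/2 = 1.345, v̄ = (0.34+0.27)/2 = 0.305 → q = 2.44×1.345×0.305 = 1.001 m³/s
Panel 4-5: Δb = 1.12 m, d̄ = (1.17+0.00)/2 = 0.585, v̄ = (0.27+0.00)/2 = 0.135 → q = 1.12×0.585×0.135 = 0.08845 m³/s
Q = Σ q = 1.762 m³/s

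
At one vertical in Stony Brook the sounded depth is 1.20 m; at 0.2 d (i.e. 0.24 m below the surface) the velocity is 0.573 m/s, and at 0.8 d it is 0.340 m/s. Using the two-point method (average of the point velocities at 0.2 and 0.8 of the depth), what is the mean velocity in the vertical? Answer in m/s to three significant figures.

v̄ = (0.573 + 0.340) / 2 = 0.4565 m/s

0.457 m/s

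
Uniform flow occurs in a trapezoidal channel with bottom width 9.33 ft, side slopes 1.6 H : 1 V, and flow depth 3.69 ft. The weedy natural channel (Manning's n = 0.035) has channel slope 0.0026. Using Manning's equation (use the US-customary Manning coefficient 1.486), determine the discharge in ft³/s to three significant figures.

219 ft³/s

A = (b + z·y)·y = (9.33 + 1.6×3.69)×3.69 = 56.21 ft²
P = b + 2y√(1+z²) = 9.33 + 2×3.69×√(1+1.6²) = 23.25 ft
R = A/P = 56.21/23.25 = 2.417 ft
Q = (1.486/n)·A·R^(2/3)·S^(1/2) = (1.486/0.035) × 56.21 × 2.417^(2/3) × 0.0026^(1/2) = 219.2 ft³/s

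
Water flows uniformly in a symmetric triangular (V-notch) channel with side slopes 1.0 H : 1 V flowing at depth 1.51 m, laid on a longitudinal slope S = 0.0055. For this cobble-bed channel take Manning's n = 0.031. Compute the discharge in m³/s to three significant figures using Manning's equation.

3.59 m³/s

A = z·y² = 1.0×1.51² = 2.280 m²
P = 2y√(1+z²) = 2×1.51×√(1+1.0²) = 4.271 m
R = A/P = 2.280/4.271 = 0.5339 m
Q = (1/n)·A·R^(2/3)·S^(1/2) = (1/0.031) × 2.280 × 0.5339^(2/3) × 0.0055^(1/2) = 3.590 m³/s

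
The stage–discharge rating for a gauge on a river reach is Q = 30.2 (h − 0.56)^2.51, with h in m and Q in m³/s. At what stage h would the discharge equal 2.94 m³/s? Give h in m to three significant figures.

0.955 m

h − h₀ = (Q/C)^(1/b) = (2.94/30.2)^(1/2.51) = 0.3953 m
h = 0.56 + 0.3953 = 0.9553 m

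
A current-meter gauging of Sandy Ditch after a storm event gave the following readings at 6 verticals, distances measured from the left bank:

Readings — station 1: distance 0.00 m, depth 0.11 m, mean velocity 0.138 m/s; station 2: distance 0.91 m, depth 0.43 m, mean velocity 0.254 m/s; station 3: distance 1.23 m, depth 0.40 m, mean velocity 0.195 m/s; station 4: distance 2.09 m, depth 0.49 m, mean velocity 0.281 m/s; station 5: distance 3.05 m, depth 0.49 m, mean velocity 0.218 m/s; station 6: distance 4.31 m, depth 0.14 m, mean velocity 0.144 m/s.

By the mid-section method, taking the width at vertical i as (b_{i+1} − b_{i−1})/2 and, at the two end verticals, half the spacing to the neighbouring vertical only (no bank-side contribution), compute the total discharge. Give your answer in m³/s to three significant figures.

w_1 = (0.91 − 0.00)/2 = 0.455 m; q_1 = 0.138 × 0.11 × 0.455 = 0.006907 m³/s
w_2 = (1.23 − 0.00)/2 = 0.615 m; q_2 = 0.254 × 0.43 × 0.615 = 0.06717 m³/s
w_3 = (2.09 − 0.91)/2 = 0.59 m; q_3 = 0.195 × 0.40 × 0.59 = 0.04602 m³/s
w_4 = (3.05 − 1.23)/2 = 0.91 m; q_4 = 0.281 × 0.49 × 0.91 = 0.1253 m³/s
w_5 = (4.31 − 2.09)/2 = 1.11 m; q_5 = 0.218 × 0.49 × 1.11 = 0.1186 m³/s
w_6 = (4.31 − 3.05)/2 = 0.63 m; q_6 = 0.144 × 0.14 × 0.63 = 0.01270 m³/s
Q = Σ qᵢ = 0.3767 m³/s

0.377 m³/s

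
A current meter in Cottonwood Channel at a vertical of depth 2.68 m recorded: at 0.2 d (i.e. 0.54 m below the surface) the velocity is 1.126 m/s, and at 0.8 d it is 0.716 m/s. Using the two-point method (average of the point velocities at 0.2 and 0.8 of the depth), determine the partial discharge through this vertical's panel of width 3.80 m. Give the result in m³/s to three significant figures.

9.38 m³/s

v̄ = (1.126 + 0.716) / 2 = 0.9210 m/s
q = v̄ × d × w = 0.9210 × 2.68 × 3.80 = 9.379 m³/s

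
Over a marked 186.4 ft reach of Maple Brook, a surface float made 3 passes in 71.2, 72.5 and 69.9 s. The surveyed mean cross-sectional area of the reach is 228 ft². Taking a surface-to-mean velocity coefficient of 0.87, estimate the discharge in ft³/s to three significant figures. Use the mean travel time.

519 ft³/s

t̄ = (71.2 + 72.5 + 69.9) / 3 = 71.2 s
v_surface = L / t̄ = 186.4 / 71.2 = 2.618 ft/s
v_mean = 0.87 × 2.618 = 2.278 ft/s
Q = A × v_mean = 228 × 2.278 = 519.3 ft³/s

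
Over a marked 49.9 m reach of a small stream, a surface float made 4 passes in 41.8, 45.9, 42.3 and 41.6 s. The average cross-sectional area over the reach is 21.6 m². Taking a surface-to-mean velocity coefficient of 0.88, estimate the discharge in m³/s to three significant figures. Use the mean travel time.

t̄ = (41.8 + 45.9 + 42.3 + 41.6) / 4 = 42.9 s
v_surface = L / t̄ = 49.9 / 42.9 = 1.163 m/s
v_mean = 0.88 × 1.163 = 1.024 m/s
Q = A × v_mean = 21.6 × 1.024 = 22.11 m³/s

22.1 m³/s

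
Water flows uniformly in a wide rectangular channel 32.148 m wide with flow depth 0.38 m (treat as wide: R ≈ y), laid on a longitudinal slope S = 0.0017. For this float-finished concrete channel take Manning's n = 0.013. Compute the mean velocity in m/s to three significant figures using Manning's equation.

1.66 m/s

A = b·y = 32.148 × 0.38 = 12.22 m²
Wide channel: R ≈ y = 0.38 m
Q = (1/n)·A·R^(2/3)·S^(1/2) = (1/0.013) × 12.22 × 0.3800^(2/3) × 0.0017^(1/2) = 20.33 m³/s
V = Q/A = 20.33/12.22 = 1.664 m/s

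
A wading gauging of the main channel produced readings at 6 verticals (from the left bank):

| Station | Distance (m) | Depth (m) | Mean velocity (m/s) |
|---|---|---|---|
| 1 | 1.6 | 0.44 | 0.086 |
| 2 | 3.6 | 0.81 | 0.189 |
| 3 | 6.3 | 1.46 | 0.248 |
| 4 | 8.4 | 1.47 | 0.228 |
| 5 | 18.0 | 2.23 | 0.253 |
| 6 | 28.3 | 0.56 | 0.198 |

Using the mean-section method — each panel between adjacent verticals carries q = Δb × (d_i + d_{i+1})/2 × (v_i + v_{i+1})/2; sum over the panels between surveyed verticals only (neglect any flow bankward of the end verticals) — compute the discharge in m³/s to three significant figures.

Panel 1-2: Δb = 2 m, d̄ = (0.44+0.81)/2 = 0.625, v̄ = (0.086+0.189)/2 = 0.1375 → q = 2×0.625×0.1375 = 0.1719 m³/s
Panel 2-3: Δb = 2.7 m, d̄ = (0.81+1.46)/2 = 1.135, v̄ = (0.189+0.248)/2 = 0.2185 → q = 2.7×1.135×0.2185 = 0.6696 m³/s
Panel 3-4: Δb = 2.1 m, d̄ = (1.46+1.47)/2 = 1.465, v̄ = (0.248+0.228)/2 = 0.238 → q = 2.1×1.465×0.238 = 0.7322 m³/s
Panel 4-5: Δb = 9.6 m, d̄ = (1.47+2.23)/2 = 1.85, v̄ = (0.228+0.253)/2 = 0.2405 → q = 9.6×1.85×0.2405 = 4.271 m³/s
Panel 5-6: Δb = 10.3 m, d̄ = (2.23+0.56)/2 = 1.395, v̄ = (0.253+0.198)/2 = 0.2255 → q = 10.3×1.395×0.2255 = 3.240 m³/s
Q = Σ q = 9.085 m³/s

9.09 m³/s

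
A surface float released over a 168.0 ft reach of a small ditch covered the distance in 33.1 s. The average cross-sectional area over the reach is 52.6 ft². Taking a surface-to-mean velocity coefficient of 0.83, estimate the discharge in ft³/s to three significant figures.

v_surface = L / t̄ = 168.0 / 33.1 = 5.076 ft/s
v_mean = 0.83 × 5.076 = 4.213 ft/s
Q = A × v_mean = 52.6 × 4.213 = 221.6 ft³/s

222 ft³/s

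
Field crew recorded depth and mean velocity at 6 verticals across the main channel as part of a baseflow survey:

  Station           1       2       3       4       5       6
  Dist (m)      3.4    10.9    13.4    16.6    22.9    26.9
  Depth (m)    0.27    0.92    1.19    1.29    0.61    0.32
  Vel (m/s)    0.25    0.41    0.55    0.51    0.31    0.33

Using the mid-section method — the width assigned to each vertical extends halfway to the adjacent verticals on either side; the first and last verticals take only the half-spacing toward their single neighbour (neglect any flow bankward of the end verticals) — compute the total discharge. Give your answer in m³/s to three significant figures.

w_1 = (10.9 − 3.4)/2 = 3.75 m; q_1 = 0.25 × 0.27 × 3.75 = 0.2531 m³/s
w_2 = (13.4 − 3.4)/2 = 5 m; q_2 = 0.41 × 0.92 × 5 = 1.886 m³/s
w_3 = (16.6 − 10.9)/2 = 2.85 m; q_3 = 0.55 × 1.19 × 2.85 = 1.865 m³/s
w_4 = (22.9 − 13.4)/2 = 4.75 m; q_4 = 0.51 × 1.29 × 4.75 = 3.125 m³/s
w_5 = (26.9 − 16.6)/2 = 5.15 m; q_5 = 0.31 × 0.61 × 5.15 = 0.9739 m³/s
w_6 = (26.9 − 22.9)/2 = 2 m; q_6 = 0.33 × 0.32 × 2 = 0.2112 m³/s
Q = Σ qᵢ = 8.315 m³/s

8.31 m³/s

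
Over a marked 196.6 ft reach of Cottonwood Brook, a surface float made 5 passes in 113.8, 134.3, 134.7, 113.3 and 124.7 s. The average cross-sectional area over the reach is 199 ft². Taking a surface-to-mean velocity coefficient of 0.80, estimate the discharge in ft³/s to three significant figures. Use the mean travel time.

252 ft³/s

t̄ = (113.8 + 134.3 + 134.7 + 113.3 + 124.7) / 5 = 124.16 s
v_surface = L / t̄ = 196.6 / 124.16 = 1.583 ft/s
v_mean = 0.80 × 1.583 = 1.267 ft/s
Q = A × v_mean = 199 × 1.267 = 252.1 ft³/s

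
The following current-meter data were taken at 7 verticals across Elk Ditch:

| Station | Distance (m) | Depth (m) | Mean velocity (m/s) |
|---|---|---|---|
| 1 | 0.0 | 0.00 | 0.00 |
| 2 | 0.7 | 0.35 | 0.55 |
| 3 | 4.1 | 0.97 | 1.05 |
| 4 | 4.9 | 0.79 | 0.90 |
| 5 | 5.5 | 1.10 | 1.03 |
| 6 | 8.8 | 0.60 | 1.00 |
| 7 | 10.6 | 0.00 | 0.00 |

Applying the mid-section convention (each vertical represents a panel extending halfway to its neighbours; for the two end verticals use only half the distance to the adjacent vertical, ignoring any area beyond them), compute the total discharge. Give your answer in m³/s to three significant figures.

6.77 m³/s

w_2 = (4.1 − 0.0)/2 = 2.05 m; q_2 = 0.55 × 0.35 × 2.05 = 0.3946 m³/s
w_3 = (4.9 − 0.7)/2 = 2.1 m; q_3 = 1.05 × 0.97 × 2.1 = 2.139 m³/s
w_4 = (5.5 − 4.1)/2 = 0.7 m; q_4 = 0.90 × 0.79 × 0.7 = 0.4977 m³/s
w_5 = (8.8 − 4.9)/2 = 1.95 m; q_5 = 1.03 × 1.10 × 1.95 = 2.209 m³/s
w_6 = (10.6 − 5.5)/2 = 2.55 m; q_6 = 1.00 × 0.60 × 2.55 = 1.530 m³/s
Stations 1, 7 contribute zero (depth or velocity is 0).
Q = Σ qᵢ = 6.771 m³/s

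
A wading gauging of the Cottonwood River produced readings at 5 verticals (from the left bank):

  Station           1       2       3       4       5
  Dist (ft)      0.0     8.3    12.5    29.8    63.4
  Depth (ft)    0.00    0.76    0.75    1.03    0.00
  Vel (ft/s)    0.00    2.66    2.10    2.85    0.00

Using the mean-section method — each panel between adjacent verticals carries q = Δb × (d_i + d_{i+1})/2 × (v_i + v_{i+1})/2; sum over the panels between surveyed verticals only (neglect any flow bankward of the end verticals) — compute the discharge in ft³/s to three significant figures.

Panel 1-2: Δb = 8.3 ft, d̄ = (0.00+0.76)/2 = 0.38, v̄ = (0.00+2.66)/2 = 1.33 → q = 8.3×0.38×1.33 = 4.195 ft³/s
Panel 2-3: Δb = 4.2 ft, d̄ = (0.76+0.75)/2 = 0.755, v̄ = (2.66+2.10)/2 = 2.38 → q = 4.2×0.755×2.38 = 7.547 ft³/s
Panel 3-4: Δb = 17.3 ft, d̄ = (0.75+1.03)/2 = 0.89, v̄ = (2.10+2.85)/2 = 2.475 → q = 17.3×0.89×2.475 = 38.11 ft³/s
Panel 4-5: Δb = 33.6 ft, d̄ = (1.03+0.00)/2 = 0.515, v̄ = (2.85+0.00)/2 = 1.425 → q = 33.6×0.515×1.425 = 24.66 ft³/s
Q = Σ q = 74.51 ft³/s

74.5 ft³/s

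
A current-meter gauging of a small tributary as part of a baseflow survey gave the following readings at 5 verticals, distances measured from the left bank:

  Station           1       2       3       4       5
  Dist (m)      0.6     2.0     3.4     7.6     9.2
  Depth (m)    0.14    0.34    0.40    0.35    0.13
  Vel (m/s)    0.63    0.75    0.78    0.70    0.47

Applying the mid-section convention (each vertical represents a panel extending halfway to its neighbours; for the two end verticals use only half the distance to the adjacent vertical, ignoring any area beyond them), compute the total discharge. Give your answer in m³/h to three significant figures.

w_1 = (2.0 − 0.6)/2 = 0.7 m; q_1 = 0.63 × 0.14 × 0.7 = 0.06174 m³/s
w_2 = (3.4 − 0.6)/2 = 1.4 m; q_2 = 0.75 × 0.34 × 1.4 = 0.3570 m³/s
w_3 = (7.6 − 2.0)/2 = 2.8 m; q_3 = 0.78 × 0.40 × 2.8 = 0.8736 m³/s
w_4 = (9.2 − 3.4)/2 = 2.9 m; q_4 = 0.70 × 0.35 × 2.9 = 0.7105 m³/s
w_5 = (9.2 − 7.6)/2 = 0.8 m; q_5 = 0.47 × 0.13 × 0.8 = 0.04888 m³/s
Q = Σ qᵢ = 2.052 m³/s
= 2.052 × 3600 = 7386 m³/h

7390 m³/h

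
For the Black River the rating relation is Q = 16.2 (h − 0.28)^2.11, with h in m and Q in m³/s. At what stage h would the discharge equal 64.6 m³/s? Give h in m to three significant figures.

2.21 m

h − h₀ = (Q/C)^(1/b) = (64.6/16.2)^(1/2.11) = 1.926 m
h = 0.28 + 1.926 = 2.206 m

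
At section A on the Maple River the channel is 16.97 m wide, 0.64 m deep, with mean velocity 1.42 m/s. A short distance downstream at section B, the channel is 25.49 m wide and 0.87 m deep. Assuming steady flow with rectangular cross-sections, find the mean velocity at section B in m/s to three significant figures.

0.695 m/s

Q = A₁V₁ = (16.97×0.64) × 1.42 = 15.42 m³/s
A₂ = 25.49 × 0.87 = 22.18 m²
V₂ = Q/A₂ = 15.42/22.18 = 0.6954 m/s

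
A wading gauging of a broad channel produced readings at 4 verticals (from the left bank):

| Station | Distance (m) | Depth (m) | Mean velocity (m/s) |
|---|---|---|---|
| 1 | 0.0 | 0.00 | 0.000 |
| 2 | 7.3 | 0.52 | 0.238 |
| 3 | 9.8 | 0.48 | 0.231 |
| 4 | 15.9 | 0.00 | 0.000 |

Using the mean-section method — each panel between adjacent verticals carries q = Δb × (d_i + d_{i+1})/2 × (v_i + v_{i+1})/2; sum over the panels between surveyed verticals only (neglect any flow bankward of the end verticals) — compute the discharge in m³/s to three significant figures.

0.688 m³/s

Panel 1-2: Δb = 7.3 m, d̄ = (0.00+0.52)/2 = 0.26, v̄ = (0.000+0.238)/2 = 0.119 → q = 7.3×0.26×0.119 = 0.2259 m³/s
Panel 2-3: Δb = 2.5 m, d̄ = (0.52+0.48)/2 = 0.5, v̄ = (0.238+0.231)/2 = 0.2345 → q = 2.5×0.5×0.2345 = 0.2931 m³/s
Panel 3-4: Δb = 6.1 m, d̄ = (0.48+0.00)/2 = 0.24, v̄ = (0.231+0.000)/2 = 0.1155 → q = 6.1×0.24×0.1155 = 0.1691 m³/s
Q = Σ q = 0.6881 m³/s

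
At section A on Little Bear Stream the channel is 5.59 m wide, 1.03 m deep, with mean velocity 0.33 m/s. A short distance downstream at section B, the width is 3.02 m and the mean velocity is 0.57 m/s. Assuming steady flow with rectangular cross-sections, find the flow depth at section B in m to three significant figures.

1.10 m

Q = A₁V₁ = (5.59×1.03) × 0.33 = 1.900 m³/s
d₂ = Q/(b₂ V₂) = 1.900/(3.02×0.57) = 1.104 m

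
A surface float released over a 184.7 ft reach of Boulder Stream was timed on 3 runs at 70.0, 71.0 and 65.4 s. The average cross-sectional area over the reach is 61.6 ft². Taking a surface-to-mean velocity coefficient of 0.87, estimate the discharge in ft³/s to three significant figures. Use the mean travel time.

t̄ = (70.0 + 71.0 + 65.4) / 3 = 68.8 s
v_surface = L / t̄ = 184.7 / 68.8 = 2.685 ft/s
v_mean = 0.87 × 2.685 = 2.336 ft/s
Q = A × v_mean = 61.6 × 2.336 = 143.9 ft³/s

144 ft³/s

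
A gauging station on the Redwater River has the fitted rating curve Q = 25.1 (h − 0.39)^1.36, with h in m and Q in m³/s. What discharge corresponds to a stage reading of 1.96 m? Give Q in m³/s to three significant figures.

Q = 25.1 × (1.96 − 0.39)^1.36 = 25.1 × 1.57^1.36 = 46.36 m³/s

46.4 m³/s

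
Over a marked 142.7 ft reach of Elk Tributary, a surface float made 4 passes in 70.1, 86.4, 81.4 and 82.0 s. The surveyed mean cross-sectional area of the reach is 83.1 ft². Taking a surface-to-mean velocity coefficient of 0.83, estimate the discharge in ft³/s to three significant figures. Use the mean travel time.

t̄ = (70.1 + 86.4 + 81.4 + 82.0) / 4 = 79.975 s
v_surface = L / t̄ = 142.7 / 79.975 = 1.784 ft/s
v_mean = 0.83 × 1.784 = 1.481 ft/s
Q = A × v_mean = 83.1 × 1.481 = 123.1 ft³/s

123 ft³/s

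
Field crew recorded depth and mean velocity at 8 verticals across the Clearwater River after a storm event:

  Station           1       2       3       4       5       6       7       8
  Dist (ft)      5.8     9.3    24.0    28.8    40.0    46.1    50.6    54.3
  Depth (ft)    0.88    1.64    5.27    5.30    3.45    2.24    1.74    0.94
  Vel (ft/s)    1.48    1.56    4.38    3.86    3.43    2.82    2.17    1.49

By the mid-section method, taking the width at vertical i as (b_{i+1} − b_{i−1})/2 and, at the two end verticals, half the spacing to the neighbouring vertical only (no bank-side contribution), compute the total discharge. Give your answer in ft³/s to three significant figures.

568 ft³/s

w_1 = (9.3 − 5.8)/2 = 1.75 ft; q_1 = 1.48 × 0.88 × 1.75 = 2.279 ft³/s
w_2 = (24.0 − 5.8)/2 = 9.1 ft; q_2 = 1.56 × 1.64 × 9.1 = 23.28 ft³/s
w_3 = (28.8 − 9.3)/2 = 9.75 ft; q_3 = 4.38 × 5.27 × 9.75 = 225.1 ft³/s
w_4 = (40.0 − 24.0)/2 = 8 ft; q_4 = 3.86 × 5.30 × 8 = 163.7 ft³/s
w_5 = (46.1 − 28.8)/2 = 8.65 ft; q_5 = 3.43 × 3.45 × 8.65 = 102.4 ft³/s
w_6 = (50.6 − 40.0)/2 = 5.3 ft; q_6 = 2.82 × 2.24 × 5.3 = 33.48 ft³/s
w_7 = (54.3 − 46.1)/2 = 4.1 ft; q_7 = 2.17 × 1.74 × 4.1 = 15.48 ft³/s
w_8 = (54.3 − 50.6)/2 = 1.85 ft; q_8 = 1.49 × 0.94 × 1.85 = 2.591 ft³/s
Q = Σ qᵢ = 568.2 ft³/s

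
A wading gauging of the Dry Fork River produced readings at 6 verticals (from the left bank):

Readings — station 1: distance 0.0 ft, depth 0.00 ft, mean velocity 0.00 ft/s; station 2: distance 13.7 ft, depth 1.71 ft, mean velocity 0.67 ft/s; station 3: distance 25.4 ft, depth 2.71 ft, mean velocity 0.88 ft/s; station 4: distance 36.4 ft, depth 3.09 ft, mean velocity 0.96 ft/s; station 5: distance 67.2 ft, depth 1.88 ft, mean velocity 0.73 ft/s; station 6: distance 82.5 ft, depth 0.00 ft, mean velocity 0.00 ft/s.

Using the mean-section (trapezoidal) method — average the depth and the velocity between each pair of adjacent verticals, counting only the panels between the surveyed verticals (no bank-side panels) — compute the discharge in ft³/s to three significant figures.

123 ft³/s

Panel 1-2: Δb = 13.7 ft, d̄ = (0.00+1.71)/2 = 0.855, v̄ = (0.00+0.67)/2 = 0.335 → q = 13.7×0.855×0.335 = 3.924 ft³/s
Panel 2-3: Δb = 11.7 ft, d̄ = (1.71+2.71)/2 = 2.21, v̄ = (0.67+0.88)/2 = 0.775 → q = 11.7×2.21×0.775 = 20.04 ft³/s
Panel 3-4: Δb = 11 ft, d̄ = (2.71+3.09)/2 = 2.9, v̄ = (0.88+0.96)/2 = 0.92 → q = 11×2.9×0.92 = 29.35 ft³/s
Panel 4-5: Δb = 30.8 ft, d̄ = (3.09+1.88)/2 = 2.485, v̄ = (0.96+0.73)/2 = 0.845 → q = 30.8×2.485×0.845 = 64.67 ft³/s
Panel 5-6: Δb = 15.3 ft, d̄ = (1.88+0.00)/2 = 0.94, v̄ = (0.73+0.00)/2 = 0.365 → q = 15.3×0.94×0.365 = 5.249 ft³/s
Q = Σ q = 123.2 ft³/s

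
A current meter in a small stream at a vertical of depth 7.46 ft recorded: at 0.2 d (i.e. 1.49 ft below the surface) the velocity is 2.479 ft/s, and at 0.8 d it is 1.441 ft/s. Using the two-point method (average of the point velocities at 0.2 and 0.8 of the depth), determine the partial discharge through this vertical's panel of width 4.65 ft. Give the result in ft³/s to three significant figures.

68.0 ft³/s

v̄ = (2.479 + 1.441) / 2 = 1.960 ft/s
q = v̄ × d × w = 1.960 × 7.46 × 4.65 = 67.99 ft³/s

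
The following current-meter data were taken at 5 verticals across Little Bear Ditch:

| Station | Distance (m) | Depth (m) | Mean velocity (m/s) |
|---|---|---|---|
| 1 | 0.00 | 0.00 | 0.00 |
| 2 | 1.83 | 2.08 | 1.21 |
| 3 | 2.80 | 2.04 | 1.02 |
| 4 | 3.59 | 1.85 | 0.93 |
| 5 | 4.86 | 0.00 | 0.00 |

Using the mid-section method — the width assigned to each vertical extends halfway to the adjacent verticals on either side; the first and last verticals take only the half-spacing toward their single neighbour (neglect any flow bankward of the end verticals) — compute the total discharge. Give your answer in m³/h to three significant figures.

25700 m³/h

w_2 = (2.80 − 0.00)/2 = 1.4 m; q_2 = 1.21 × 2.08 × 1.4 = 3.524 m³/s
w_3 = (3.59 − 1.83)/2 = 0.88 m; q_3 = 1.02 × 2.04 × 0.88 = 1.831 m³/s
w_4 = (4.86 − 2.80)/2 = 1.03 m; q_4 = 0.93 × 1.85 × 1.03 = 1.772 m³/s
Stations 1, 5 contribute zero (depth or velocity is 0).
Q = Σ qᵢ = 7.127 m³/s
= 7.127 × 3600 = 25660 m³/h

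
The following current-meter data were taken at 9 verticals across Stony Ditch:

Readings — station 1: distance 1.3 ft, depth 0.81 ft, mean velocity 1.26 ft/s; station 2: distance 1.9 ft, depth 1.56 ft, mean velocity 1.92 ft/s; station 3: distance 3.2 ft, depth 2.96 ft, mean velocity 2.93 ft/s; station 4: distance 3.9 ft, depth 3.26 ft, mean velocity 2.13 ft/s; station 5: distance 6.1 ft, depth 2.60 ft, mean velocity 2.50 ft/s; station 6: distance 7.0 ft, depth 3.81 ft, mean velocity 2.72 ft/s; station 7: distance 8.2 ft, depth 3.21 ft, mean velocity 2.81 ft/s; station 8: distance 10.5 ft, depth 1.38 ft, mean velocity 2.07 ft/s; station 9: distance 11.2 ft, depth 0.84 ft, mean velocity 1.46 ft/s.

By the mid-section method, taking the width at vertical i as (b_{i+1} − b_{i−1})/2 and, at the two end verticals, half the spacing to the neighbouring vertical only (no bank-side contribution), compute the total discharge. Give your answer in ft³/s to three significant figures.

63.3 ft³/s

w_1 = (1.9 − 1.3)/2 = 0.3 ft; q_1 = 1.26 × 0.81 × 0.3 = 0.3062 ft³/s
w_2 = (3.2 − 1.3)/2 = 0.95 ft; q_2 = 1.92 × 1.56 × 0.95 = 2.845 ft³/s
w_3 = (3.9 − 1.9)/2 = 1 ft; q_3 = 2.93 × 2.96 × 1 = 8.673 ft³/s
w_4 = (6.1 − 3.2)/2 = 1.45 ft; q_4 = 2.13 × 3.26 × 1.45 = 10.07 ft³/s
w_5 = (7.0 − 3.9)/2 = 1.55 ft; q_5 = 2.50 × 2.60 × 1.55 = 10.08 ft³/s
w_6 = (8.2 − 6.1)/2 = 1.05 ft; q_6 = 2.72 × 3.81 × 1.05 = 10.88 ft³/s
w_7 = (10.5 − 7.0)/2 = 1.75 ft; q_7 = 2.81 × 3.21 × 1.75 = 15.79 ft³/s
w_8 = (11.2 − 8.2)/2 = 1.5 ft; q_8 = 2.07 × 1.38 × 1.5 = 4.285 ft³/s
w_9 = (11.2 − 10.5)/2 = 0.35 ft; q_9 = 1.46 × 0.84 × 0.35 = 0.4292 ft³/s
Q = Σ qᵢ = 63.35 ft³/s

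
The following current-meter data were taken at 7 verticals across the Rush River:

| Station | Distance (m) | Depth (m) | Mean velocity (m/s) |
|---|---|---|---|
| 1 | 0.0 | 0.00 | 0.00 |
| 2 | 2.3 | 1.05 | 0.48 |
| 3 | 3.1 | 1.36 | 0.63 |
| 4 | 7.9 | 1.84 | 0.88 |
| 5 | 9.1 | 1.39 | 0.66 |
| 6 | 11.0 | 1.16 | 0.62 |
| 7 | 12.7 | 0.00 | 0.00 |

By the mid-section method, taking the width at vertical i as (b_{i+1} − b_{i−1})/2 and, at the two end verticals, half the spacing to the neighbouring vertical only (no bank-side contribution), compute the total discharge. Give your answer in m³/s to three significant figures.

10.8 m³/s

w_2 = (3.1 − 0.0)/2 = 1.55 m; q_2 = 0.48 × 1.05 × 1.55 = 0.7812 m³/s
w_3 = (7.9 − 2.3)/2 = 2.8 m; q_3 = 0.63 × 1.36 × 2.8 = 2.399 m³/s
w_4 = (9.1 − 3.1)/2 = 3 m; q_4 = 0.88 × 1.84 × 3 = 4.858 m³/s
w_5 = (11.0 − 7.9)/2 = 1.55 m; q_5 = 0.66 × 1.39 × 1.55 = 1.422 m³/s
w_6 = (12.7 − 9.1)/2 = 1.8 m; q_6 = 0.62 × 1.16 × 1.8 = 1.295 m³/s
Stations 1, 7 contribute zero (depth or velocity is 0).
Q = Σ qᵢ = 10.75 m³/s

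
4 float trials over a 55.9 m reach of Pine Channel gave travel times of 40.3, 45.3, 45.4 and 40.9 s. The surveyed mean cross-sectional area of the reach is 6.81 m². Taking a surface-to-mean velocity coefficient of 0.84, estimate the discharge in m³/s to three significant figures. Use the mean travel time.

t̄ = (40.3 + 45.3 + 45.4 + 40.9) / 4 = 42.975 s
v_surface = L / t̄ = 55.9 / 42.975 = 1.301 m/s
v_mean = 0.84 × 1.301 = 1.093 m/s
Q = A × v_mean = 6.81 × 1.093 = 7.441 m³/s

7.44 m³/s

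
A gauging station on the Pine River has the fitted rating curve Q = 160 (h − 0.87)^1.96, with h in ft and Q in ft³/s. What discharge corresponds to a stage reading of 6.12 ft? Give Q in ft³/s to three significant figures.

4130 ft³/s

Q = 160 × (6.12 − 0.87)^1.96 = 160 × 5.25^1.96 = 4127 ft³/s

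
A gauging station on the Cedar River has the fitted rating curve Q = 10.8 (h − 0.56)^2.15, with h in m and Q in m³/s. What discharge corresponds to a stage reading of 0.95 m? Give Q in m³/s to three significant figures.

1.43 m³/s

Q = 10.8 × (0.95 − 0.56)^2.15 = 10.8 × 0.39^2.15 = 1.426 m³/s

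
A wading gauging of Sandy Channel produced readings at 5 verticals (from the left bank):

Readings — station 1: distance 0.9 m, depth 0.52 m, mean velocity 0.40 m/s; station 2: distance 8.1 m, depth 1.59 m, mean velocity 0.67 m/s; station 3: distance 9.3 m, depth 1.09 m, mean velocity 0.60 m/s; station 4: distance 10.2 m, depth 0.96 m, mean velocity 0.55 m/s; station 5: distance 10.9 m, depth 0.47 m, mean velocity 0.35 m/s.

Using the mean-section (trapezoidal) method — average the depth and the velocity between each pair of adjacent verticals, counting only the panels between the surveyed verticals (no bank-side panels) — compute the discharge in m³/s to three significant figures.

5.84 m³/s

Panel 1-2: Δb = 7.2 m, d̄ = (0.52+1.59)/2 = 1.055, v̄ = (0.40+0.67)/2 = 0.535 → q = 7.2×1.055×0.535 = 4.064 m³/s
Panel 2-3: Δb = 1.2 m, d̄ = (1.59+1.09)/2 = 1.34, v̄ = (0.67+0.60)/2 = 0.635 → q = 1.2×1.34×0.635 = 1.021 m³/s
Panel 3-4: Δb = 0.9 m, d̄ = (1.09+0.96)/2 = 1.025, v̄ = (0.60+0.55)/2 = 0.575 → q = 0.9×1.025×0.575 = 0.5304 m³/s
Panel 4-5: Δb = 0.7 m, d̄ = (0.96+0.47)/2 = 0.715, v̄ = (0.55+0.35)/2 = 0.45 → q = 0.7×0.715×0.45 = 0.2252 m³/s
Q = Σ q = 5.841 m³/s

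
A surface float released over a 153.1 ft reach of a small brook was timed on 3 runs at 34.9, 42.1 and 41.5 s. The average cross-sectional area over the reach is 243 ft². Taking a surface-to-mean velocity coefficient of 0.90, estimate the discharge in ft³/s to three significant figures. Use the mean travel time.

848 ft³/s

t̄ = (34.9 + 42.1 + 41.5) / 3 = 39.5 s
v_surface = L / t̄ = 153.1 / 39.5 = 3.876 ft/s
v_mean = 0.90 × 3.876 = 3.488 ft/s
Q = A × v_mean = 243 × 3.488 = 847.7 ft³/s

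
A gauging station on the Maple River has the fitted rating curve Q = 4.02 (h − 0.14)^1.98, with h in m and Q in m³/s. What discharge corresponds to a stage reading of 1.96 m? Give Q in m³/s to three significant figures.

Q = 4.02 × (1.96 − 0.14)^1.98 = 4.02 × 1.82^1.98 = 13.16 m³/s

13.2 m³/s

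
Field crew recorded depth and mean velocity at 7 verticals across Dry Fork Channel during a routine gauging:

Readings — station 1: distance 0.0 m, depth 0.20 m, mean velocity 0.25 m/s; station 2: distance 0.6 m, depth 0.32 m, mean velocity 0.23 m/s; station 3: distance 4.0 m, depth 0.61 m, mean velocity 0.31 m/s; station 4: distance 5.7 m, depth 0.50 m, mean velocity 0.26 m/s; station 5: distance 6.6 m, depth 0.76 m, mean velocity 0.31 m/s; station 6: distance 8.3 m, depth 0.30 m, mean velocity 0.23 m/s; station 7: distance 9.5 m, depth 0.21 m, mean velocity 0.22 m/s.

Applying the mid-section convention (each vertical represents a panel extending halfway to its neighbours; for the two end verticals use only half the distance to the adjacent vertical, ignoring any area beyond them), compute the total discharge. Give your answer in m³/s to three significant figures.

1.25 m³/s

w_1 = (0.6 − 0.0)/2 = 0.3 m; q_1 = 0.25 × 0.20 × 0.3 = 0.01500 m³/s
w_2 = (4.0 − 0.0)/2 = 2 m; q_2 = 0.23 × 0.32 × 2 = 0.1472 m³/s
w_3 = (5.7 − 0.6)/2 = 2.55 m; q_3 = 0.31 × 0.61 × 2.55 = 0.4822 m³/s
w_4 = (6.6 − 4.0)/2 = 1.3 m; q_4 = 0.26 × 0.50 × 1.3 = 0.1690 m³/s
w_5 = (8.3 − 5.7)/2 = 1.3 m; q_5 = 0.31 × 0.76 × 1.3 = 0.3063 m³/s
w_6 = (9.5 − 6.6)/2 = 1.45 m; q_6 = 0.23 × 0.30 × 1.45 = 0.1001 m³/s
w_7 = (9.5 − 8.3)/2 = 0.6 m; q_7 = 0.22 × 0.21 × 0.6 = 0.02772 m³/s
Q = Σ qᵢ = 1.247 m³/s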